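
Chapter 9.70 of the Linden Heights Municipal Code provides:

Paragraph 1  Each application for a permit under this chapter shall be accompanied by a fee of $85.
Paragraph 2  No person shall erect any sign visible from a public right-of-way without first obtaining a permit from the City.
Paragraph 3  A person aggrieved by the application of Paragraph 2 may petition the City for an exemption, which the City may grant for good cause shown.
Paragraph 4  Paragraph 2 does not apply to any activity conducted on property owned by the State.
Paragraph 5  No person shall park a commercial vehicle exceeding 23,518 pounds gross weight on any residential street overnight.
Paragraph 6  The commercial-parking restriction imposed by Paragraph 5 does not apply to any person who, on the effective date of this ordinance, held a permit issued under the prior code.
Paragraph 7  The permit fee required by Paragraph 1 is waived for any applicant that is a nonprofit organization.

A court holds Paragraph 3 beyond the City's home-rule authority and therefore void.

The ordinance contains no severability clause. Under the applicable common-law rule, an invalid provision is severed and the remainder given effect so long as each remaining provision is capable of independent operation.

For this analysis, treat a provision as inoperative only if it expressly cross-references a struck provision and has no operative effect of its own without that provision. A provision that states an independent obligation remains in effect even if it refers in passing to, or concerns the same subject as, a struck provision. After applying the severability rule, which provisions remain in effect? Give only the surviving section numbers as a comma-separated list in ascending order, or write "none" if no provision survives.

Paragraph 3 is struck. No other provision's operative terms depend on Paragraph 3. With no severability clause, the stated default rule severs what cannot stand and enforces each remaining provision that can operate on its own. That leaves Paragraph 1, Paragraph 2, Paragraph 4, Paragraph 5, Paragraph 6, and Paragraph 7 in effect.

1, 2, 4, 5, 6, 7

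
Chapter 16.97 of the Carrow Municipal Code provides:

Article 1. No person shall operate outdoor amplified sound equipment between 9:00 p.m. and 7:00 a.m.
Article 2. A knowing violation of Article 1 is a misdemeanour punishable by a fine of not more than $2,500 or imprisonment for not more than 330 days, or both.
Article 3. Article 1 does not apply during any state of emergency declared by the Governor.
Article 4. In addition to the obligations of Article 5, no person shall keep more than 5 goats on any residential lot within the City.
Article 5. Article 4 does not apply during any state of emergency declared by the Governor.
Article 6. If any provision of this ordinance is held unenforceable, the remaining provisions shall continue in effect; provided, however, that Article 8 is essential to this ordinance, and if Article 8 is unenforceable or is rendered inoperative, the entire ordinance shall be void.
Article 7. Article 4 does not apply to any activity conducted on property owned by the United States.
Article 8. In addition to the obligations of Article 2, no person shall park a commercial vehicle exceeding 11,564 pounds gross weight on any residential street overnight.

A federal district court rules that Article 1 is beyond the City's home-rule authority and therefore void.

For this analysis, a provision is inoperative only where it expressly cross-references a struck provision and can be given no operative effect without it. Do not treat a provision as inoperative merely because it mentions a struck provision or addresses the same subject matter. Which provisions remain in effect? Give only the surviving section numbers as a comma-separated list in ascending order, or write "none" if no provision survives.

Article 1 is struck. Article 2 merely fixes the criminal penalty for violating Article 1; with Article 1 gone it has nothing to operate on and falls away. The only function of Article 3 is the emergency suspension of Article 1, so it cannot stand once Article 1 is removed. Although Article 8 refers to Article 2, its operative terms do not depend on Article 2, so it remains in effect. Article 6 makes Article 8 an essential term, but Article 8 is unaffected, so the severability proviso in Article 6 preserves the remaining provisions. Article 4, Article 5, Article 6, Article 7, and Article 8 remain in effect.

4, 5, 6, 7, 8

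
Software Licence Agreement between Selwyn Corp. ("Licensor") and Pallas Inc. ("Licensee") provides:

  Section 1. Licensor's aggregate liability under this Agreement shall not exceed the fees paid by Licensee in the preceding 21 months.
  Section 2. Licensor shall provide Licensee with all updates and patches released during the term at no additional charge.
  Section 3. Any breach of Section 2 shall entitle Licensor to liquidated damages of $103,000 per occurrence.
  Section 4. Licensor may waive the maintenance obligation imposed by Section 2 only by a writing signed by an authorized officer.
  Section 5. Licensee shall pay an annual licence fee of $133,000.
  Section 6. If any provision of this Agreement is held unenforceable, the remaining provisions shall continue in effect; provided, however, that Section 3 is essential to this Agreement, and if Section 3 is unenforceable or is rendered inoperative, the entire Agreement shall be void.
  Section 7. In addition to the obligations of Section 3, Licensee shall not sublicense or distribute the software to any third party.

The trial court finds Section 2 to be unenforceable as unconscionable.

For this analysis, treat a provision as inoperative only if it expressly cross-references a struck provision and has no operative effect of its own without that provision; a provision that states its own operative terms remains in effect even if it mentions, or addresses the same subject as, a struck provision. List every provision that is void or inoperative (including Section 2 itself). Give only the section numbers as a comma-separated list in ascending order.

1, 2, 3, 4, 5, 6, 7

Section 2 is struck. Section 3 has no operative effect of its own apart from Section 2 and is therefore inoperative. Section 4 merely fixes the waiver condition for Section 2; with Section 2 gone it has nothing to operate on and falls away. Section 6 makes Section 3 an essential term, and Section 3 has been rendered inoperative by the cascade; under Section 6, the entire Agreement is therefore void. No provision of the Agreement survives.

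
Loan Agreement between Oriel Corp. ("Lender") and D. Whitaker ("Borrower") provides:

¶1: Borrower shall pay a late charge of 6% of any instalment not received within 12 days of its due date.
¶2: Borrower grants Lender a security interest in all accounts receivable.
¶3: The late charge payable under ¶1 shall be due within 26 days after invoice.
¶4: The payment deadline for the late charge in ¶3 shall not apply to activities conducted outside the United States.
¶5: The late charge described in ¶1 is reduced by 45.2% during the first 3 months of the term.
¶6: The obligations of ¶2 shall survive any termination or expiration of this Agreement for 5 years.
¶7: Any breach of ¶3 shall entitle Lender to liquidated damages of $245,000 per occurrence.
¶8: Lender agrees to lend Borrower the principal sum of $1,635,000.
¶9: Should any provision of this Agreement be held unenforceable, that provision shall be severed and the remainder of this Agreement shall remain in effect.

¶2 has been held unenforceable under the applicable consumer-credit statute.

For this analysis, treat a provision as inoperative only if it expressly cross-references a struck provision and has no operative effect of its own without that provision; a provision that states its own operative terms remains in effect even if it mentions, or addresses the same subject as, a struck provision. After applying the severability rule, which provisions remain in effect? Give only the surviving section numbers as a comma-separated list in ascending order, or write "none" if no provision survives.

1, 3, 4, 5, 7, 8, 9

¶2 is struck. ¶6 merely fixes the survival period for ¶2; with ¶2 gone it has nothing to operate on and falls away. ¶9 is a severability clause and preserves every provision that can still be given independent effect. That leaves ¶1, ¶3, ¶4, ¶5, ¶7, ¶8, and ¶9 in effect.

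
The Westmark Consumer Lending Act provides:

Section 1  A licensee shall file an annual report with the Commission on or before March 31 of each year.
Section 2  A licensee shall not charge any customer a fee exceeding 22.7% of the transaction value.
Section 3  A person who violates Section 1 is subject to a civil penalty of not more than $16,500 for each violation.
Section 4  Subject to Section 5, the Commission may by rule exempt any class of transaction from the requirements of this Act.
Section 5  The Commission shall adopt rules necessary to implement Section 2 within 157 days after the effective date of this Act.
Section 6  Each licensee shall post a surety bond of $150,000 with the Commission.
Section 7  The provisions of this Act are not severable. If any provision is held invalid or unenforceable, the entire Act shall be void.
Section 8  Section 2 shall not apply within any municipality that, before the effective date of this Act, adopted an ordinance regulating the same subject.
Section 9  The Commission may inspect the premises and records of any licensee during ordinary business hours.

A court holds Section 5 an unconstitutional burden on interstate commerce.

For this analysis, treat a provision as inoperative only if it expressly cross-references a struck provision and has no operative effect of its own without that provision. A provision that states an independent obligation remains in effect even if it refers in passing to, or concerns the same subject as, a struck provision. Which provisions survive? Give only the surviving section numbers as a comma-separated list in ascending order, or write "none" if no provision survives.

none

Section 5 is struck. Nothing else in the Act is defined by reference to Section 5. Section 7 provides that the Act is not severable, so the invalidity of any one provision voids the entire Act. No provision of the Act survives.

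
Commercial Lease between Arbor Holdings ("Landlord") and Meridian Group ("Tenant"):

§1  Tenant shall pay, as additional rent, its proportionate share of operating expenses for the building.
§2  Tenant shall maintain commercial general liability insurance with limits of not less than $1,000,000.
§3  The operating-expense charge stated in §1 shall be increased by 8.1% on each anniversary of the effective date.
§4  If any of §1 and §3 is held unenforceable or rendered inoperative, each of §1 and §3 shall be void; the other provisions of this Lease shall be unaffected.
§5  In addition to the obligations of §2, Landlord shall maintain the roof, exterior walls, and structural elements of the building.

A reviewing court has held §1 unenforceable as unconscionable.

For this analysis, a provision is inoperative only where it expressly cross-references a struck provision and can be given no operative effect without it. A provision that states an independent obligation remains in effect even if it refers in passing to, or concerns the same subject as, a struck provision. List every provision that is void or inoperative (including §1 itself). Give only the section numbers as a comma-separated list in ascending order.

1, 3

§1 is struck. The whole of §3 is the escalation of the operating-expense charge, defined by reference to §1, so §3 cannot stand once §1 is removed. §4 declares §1 and §3 mutually dependent; since one of them has fallen, all of them are of no effect. The remainder continues in force under §4. §2, §4, and §5 remain in effect.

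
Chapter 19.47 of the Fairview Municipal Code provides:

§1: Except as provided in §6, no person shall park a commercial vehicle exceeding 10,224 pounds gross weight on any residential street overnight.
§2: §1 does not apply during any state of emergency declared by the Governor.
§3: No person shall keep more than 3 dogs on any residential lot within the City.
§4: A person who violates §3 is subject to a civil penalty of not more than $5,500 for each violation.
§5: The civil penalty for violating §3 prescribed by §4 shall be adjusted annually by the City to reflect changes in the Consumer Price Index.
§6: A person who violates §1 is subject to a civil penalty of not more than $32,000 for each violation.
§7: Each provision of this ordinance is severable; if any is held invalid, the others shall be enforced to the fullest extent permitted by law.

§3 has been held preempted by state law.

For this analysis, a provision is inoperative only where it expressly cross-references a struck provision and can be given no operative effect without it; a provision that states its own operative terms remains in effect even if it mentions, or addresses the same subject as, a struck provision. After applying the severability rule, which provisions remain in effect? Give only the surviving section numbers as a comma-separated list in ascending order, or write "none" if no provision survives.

1, 2, 6, 7

§3 is struck. The only function of §4 is the civil penalty for violating §3, so it cannot stand once §3 is removed. The whole of §5 is the indexation of the civil penalty for violating §3, defined by reference to §4, so §5 cannot stand once §4 is removed. Under the severability clause in §7, the remaining provisions continue in force. That leaves §1, §2, §6, and §7 in effect.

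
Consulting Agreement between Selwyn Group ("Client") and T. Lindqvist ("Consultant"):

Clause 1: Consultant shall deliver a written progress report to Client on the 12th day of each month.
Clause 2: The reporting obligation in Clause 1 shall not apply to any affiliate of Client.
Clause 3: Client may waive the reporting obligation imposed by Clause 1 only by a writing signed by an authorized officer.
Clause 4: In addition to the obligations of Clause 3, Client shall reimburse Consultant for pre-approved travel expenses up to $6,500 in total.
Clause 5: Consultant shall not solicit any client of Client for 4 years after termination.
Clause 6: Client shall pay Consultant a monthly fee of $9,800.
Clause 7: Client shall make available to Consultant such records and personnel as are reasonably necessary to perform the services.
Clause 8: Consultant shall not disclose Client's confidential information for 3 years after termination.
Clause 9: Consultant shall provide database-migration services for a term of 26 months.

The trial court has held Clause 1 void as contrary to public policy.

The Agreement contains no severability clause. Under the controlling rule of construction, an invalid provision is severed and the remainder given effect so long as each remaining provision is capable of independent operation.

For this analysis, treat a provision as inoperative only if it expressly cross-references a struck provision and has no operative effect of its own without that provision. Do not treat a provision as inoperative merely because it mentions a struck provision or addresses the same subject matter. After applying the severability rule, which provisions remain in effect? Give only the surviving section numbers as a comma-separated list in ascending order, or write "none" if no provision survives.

4, 5, 6, 7, 8, 9

Clause 1 is struck. The whole of Clause 2 is the carve-out from the reporting obligation, defined by reference to Clause 1, so Clause 2 cannot stand once Clause 1 is removed. Clause 3 has no operative effect of its own apart from Clause 1 and is therefore inoperative. Clause 4 mentions Clause 3 but its own obligation stands independently of Clause 3, so Clause 4 is not affected. With no severability clause, the stated default rule severs what cannot stand and enforces each remaining provision that can operate on its own. Clause 4, Clause 5, Clause 6, Clause 7, Clause 8, and Clause 9 remain in effect.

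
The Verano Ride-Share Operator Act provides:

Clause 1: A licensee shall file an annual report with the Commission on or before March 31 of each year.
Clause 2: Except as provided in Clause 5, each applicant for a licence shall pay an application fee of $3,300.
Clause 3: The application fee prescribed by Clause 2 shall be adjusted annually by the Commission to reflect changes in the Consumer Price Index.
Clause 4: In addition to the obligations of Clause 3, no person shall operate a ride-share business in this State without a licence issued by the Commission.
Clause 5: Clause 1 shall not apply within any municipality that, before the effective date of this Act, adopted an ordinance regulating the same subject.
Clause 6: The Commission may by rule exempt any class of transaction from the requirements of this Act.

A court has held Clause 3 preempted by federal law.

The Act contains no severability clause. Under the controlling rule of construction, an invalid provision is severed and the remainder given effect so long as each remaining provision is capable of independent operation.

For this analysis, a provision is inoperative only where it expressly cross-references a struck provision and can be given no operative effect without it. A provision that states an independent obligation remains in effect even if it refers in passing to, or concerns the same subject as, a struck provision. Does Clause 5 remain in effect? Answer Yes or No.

Clause 3 is struck. Although Clause 4 refers to Clause 3, its operative terms do not depend on Clause 3, so it remains in effect. Nothing else in the Act is defined by reference to Clause 3. With no severability clause, the stated default rule severs what cannot stand and enforces each remaining provision that can operate on its own. Clause 1, Clause 2, Clause 4, Clause 5, and Clause 6 remain in effect. Clause 5 is among the surviving provisions, so the answer is yes.

Yes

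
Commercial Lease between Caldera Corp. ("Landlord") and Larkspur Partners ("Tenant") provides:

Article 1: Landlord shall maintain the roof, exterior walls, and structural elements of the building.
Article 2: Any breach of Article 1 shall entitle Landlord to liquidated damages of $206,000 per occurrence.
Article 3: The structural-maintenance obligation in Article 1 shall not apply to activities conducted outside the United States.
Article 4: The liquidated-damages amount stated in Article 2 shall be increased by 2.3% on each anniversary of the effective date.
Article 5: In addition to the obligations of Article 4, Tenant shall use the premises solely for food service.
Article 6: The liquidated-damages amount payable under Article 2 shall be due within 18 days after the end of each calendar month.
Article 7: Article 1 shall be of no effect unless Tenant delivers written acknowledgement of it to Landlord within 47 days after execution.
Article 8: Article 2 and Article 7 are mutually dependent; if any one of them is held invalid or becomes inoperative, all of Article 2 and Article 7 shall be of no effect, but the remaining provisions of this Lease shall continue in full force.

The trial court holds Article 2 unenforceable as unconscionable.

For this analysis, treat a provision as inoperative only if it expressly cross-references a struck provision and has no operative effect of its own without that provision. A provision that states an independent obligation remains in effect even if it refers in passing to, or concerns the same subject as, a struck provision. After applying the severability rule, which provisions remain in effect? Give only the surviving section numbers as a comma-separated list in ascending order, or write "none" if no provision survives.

Article 2 is struck. Article 4 does nothing except set the escalation of the liquidated-damages amount by reference to Article 2; with Article 2 gone it has no independent effect and is inoperative. The whole of Article 6 is the payment deadline for the liquidated-damages amount, defined by reference to Article 2, so Article 6 cannot stand once Article 2 is removed. Although Article 5 refers to Article 4, its operative terms do not depend on Article 4, so it remains in effect. Article 8 declares Article 2 and Article 7 mutually dependent; since one of them has fallen, all of them are of no effect. That brings down Article 7 as well. The remainder continues in force under Article 8. The provisions still in force are Article 1, Article 3, Article 5, and Article 8.

1, 3, 5, 8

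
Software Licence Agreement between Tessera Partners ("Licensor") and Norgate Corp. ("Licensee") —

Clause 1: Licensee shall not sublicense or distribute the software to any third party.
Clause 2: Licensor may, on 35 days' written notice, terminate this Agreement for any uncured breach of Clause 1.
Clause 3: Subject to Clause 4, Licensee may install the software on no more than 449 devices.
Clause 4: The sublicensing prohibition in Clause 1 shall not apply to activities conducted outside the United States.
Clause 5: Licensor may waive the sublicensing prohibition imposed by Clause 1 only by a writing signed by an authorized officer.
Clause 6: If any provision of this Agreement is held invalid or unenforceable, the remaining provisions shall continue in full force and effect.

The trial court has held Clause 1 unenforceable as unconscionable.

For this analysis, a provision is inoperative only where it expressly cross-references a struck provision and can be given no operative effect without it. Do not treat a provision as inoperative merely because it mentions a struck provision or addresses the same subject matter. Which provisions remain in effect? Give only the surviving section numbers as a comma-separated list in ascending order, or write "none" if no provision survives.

3, 6

Clause 1 is struck. The only function of Clause 2 is the termination right for breach of Clause 1, so it cannot stand once Clause 1 is removed. Clause 4 does nothing except set the carve-out from the sublicensing prohibition by reference to Clause 1; with Clause 1 gone it has no independent effect and is inoperative. The only function of Clause 5 is the waiver condition for Clause 1, so it cannot stand once Clause 1 is removed. Although Clause 3 refers to Clause 4, its operative terms do not depend on Clause 4, so it remains in effect. Under the severability clause in Clause 6, the remaining provisions continue in force. Clause 3 and Clause 6 remain in effect.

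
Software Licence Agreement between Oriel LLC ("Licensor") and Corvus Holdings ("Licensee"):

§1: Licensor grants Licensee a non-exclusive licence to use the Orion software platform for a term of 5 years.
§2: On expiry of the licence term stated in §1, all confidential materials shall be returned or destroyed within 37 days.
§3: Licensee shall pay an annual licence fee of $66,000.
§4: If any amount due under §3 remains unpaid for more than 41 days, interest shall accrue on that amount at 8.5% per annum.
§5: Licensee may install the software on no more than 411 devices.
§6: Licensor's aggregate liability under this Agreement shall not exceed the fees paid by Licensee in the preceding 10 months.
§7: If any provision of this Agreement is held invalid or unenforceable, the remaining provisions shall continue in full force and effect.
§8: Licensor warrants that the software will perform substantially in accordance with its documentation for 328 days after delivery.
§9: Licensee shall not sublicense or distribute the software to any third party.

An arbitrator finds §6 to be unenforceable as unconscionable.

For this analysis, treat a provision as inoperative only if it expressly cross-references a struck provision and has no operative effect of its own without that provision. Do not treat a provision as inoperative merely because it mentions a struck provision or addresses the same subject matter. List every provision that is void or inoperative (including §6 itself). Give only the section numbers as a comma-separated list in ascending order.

6

§6 is struck. No other provision's operative terms depend on §6. Under the severability clause in §7, the remaining provisions continue in force. That leaves §1, §2, §3, §4, §5, §7, §8, and §9 in effect.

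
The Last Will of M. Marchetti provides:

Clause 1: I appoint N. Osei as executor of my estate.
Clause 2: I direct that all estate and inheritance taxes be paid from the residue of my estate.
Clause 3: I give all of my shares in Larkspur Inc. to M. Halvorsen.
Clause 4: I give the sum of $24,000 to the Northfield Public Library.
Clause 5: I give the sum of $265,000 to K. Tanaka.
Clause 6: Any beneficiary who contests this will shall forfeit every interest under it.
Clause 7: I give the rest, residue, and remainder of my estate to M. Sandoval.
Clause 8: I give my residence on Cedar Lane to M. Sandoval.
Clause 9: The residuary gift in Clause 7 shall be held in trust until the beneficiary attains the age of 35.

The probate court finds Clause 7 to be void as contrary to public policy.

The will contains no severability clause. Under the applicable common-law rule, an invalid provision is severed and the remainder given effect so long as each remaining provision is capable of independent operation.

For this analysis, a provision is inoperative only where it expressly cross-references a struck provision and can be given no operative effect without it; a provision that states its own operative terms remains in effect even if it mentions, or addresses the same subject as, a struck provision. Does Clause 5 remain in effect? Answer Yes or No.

Clause 7 is struck. Clause 9 has no operative effect of its own apart from Clause 7 and is therefore inoperative. Under the stated default rule, only provisions that cannot operate independently fall away; the rest are enforced. Clause 1, Clause 2, Clause 3, Clause 4, Clause 5, Clause 6, and Clause 8 remain in effect. Clause 5 is among the surviving provisions, so the answer is yes.

Yes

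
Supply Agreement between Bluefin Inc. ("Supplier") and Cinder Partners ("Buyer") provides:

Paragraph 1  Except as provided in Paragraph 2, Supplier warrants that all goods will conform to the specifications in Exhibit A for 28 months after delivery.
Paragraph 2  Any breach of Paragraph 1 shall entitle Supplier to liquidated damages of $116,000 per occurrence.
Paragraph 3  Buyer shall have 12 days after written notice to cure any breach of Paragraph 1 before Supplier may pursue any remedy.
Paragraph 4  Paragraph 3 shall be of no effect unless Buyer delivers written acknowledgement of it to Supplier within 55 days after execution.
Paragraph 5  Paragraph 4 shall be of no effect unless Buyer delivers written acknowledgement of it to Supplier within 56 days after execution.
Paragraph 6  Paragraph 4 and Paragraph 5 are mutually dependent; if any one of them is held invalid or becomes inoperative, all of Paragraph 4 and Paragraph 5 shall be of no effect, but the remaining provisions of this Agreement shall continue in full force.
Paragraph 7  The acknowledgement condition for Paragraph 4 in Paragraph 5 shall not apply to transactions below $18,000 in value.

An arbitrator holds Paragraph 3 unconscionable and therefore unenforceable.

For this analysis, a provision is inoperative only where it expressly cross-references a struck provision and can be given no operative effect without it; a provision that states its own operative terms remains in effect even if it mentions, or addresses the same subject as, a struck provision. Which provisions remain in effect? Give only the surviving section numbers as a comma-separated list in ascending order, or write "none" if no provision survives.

Paragraph 3 is struck. The only function of Paragraph 4 is the acknowledgement condition for Paragraph 3, so it cannot stand once Paragraph 3 is removed. Paragraph 5 merely fixes the acknowledgement condition for Paragraph 4; with Paragraph 4 gone it has nothing to operate on and falls away. Paragraph 7 has no operative effect of its own apart from Paragraph 5 and is therefore inoperative. Paragraph 6 declares Paragraph 4 and Paragraph 5 mutually dependent; since one of them has fallen, all of them are of no effect. The remainder continues in force under Paragraph 6. That leaves Paragraph 1, Paragraph 2, and Paragraph 6 in effect.

1, 2, 6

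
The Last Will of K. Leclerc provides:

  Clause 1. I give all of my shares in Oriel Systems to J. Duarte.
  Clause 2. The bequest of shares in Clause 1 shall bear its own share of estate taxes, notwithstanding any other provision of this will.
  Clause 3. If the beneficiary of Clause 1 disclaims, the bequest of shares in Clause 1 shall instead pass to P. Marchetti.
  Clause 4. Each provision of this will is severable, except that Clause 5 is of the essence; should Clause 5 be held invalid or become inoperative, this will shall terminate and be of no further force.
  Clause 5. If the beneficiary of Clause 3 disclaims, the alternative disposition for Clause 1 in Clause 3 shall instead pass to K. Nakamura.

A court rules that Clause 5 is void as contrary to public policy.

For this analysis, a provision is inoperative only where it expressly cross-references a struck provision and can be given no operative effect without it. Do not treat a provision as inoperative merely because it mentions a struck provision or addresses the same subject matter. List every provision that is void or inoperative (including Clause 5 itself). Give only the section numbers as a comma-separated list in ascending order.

Clause 5 is struck. No other provision's operative terms depend on Clause 5. Clause 4 makes Clause 5 an essential term, and Clause 5 is the provision held invalid; under Clause 4, the entire will is therefore void. No provision of the will survives.

1, 2, 3, 4, 5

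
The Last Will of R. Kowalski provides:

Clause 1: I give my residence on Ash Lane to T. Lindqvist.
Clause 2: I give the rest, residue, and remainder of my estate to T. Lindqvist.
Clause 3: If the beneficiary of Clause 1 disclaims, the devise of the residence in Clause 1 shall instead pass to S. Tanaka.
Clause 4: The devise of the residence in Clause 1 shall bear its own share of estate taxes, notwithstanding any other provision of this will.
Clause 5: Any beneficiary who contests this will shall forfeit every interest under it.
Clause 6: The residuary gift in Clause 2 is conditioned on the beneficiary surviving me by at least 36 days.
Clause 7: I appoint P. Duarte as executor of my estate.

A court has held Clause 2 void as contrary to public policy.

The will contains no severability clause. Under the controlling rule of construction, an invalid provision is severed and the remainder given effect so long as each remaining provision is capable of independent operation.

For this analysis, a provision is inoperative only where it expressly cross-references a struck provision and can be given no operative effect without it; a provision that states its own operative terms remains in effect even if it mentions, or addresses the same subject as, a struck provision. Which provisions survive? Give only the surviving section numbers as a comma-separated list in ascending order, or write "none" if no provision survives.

1, 3, 4, 5, 7

Clause 2 is struck. Clause 6 has no operative effect of its own apart from Clause 2 and is therefore inoperative. Under the stated default rule, only provisions that cannot operate independently fall away; the rest are enforced. The provisions still in force are Clause 1, Clause 3, Clause 4, Clause 5, and Clause 7.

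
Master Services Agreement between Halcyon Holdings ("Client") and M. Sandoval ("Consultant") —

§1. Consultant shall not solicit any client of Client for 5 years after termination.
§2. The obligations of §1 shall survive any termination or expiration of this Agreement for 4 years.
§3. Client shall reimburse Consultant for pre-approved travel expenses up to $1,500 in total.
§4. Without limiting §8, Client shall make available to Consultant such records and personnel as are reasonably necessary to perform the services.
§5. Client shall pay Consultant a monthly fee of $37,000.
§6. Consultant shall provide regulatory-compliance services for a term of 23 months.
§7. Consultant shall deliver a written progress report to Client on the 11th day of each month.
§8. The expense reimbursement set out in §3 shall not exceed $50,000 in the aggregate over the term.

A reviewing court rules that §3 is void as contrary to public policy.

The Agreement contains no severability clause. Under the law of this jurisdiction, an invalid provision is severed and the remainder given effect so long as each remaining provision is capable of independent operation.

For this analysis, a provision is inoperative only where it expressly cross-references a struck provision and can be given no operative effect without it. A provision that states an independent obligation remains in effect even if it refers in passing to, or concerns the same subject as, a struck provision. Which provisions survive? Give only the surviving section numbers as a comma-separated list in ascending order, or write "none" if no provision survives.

1, 2, 4, 5, 6, 7

§3 is struck. §8 operates only by reference to §3, so it falls with §3. §4 mentions §8 but its own obligation stands independently of §8, so §4 is not affected. With no severability clause, the stated default rule severs what cannot stand and enforces each remaining provision that can operate on its own. §1, §2, §4, §5, §6, and §7 remain in effect.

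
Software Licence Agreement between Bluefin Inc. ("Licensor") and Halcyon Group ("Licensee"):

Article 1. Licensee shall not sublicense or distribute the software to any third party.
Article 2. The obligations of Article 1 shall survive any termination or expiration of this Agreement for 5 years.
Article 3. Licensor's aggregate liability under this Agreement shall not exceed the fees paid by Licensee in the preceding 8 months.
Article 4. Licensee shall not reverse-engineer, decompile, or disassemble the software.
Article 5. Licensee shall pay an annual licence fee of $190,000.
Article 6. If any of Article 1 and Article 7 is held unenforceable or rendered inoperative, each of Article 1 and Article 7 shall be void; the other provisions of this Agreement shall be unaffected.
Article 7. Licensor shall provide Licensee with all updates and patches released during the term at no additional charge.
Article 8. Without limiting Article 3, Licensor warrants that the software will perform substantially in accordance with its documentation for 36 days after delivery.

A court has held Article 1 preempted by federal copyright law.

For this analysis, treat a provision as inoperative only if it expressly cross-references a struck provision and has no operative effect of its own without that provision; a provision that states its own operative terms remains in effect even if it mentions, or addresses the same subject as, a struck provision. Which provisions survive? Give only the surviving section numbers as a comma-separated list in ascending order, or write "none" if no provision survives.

3, 4, 5, 6, 8

Article 1 is struck. Article 2 operates only by reference to Article 1, so it falls with Article 1. Article 6 declares Article 1 and Article 7 mutually dependent; since one of them has fallen, all of them are of no effect. That brings down Article 7 as well. The remainder continues in force under Article 6. That leaves Article 3, Article 4, Article 5, Article 6, and Article 8 in effect.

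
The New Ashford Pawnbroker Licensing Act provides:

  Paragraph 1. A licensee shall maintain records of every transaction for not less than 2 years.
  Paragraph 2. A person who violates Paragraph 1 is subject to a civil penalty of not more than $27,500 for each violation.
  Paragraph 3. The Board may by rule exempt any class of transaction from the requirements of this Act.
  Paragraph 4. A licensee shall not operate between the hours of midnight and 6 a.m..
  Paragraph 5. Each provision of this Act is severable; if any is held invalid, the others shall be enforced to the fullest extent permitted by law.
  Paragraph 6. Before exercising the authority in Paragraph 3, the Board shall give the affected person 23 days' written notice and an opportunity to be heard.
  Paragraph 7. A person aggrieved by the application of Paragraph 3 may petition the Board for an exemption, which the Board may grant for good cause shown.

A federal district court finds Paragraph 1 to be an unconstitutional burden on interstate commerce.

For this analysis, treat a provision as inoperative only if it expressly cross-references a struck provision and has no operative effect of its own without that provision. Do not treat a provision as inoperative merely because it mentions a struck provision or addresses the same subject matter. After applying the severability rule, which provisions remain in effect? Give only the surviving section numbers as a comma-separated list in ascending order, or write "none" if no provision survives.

Paragraph 1 is struck. The only function of Paragraph 2 is the civil penalty for violating Paragraph 1, so it cannot stand once Paragraph 1 is removed. Under the severability clause in Paragraph 5, the remaining provisions continue in force. Paragraph 3, Paragraph 4, Paragraph 5, Paragraph 6, and Paragraph 7 remain in effect.

3, 4, 5, 6, 7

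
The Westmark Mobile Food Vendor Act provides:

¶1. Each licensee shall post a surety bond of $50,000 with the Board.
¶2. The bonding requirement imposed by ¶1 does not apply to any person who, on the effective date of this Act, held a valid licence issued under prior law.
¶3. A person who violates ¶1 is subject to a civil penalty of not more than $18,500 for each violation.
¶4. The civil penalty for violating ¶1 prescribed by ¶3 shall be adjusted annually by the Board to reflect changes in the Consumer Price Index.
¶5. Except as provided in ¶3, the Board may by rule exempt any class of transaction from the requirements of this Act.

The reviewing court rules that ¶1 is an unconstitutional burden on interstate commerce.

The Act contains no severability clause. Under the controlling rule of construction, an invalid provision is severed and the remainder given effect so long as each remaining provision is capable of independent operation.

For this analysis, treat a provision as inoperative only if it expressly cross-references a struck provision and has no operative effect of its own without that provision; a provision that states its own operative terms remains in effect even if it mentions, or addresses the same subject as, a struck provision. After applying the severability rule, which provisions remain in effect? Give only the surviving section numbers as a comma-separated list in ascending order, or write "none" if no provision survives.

¶1 is struck. ¶2 has no operative effect of its own apart from ¶1 and is therefore inoperative. ¶3 merely fixes the civil penalty for violating ¶1; with ¶1 gone it has nothing to operate on and falls away. ¶4 has no operative effect of its own apart from ¶3 and is therefore inoperative. Although ¶5 refers to ¶3, its operative terms do not depend on ¶3, so it remains in effect. With no severability clause, the stated default rule severs what cannot stand and enforces each remaining provision that can operate on its own. Only ¶5 remains in effect.

5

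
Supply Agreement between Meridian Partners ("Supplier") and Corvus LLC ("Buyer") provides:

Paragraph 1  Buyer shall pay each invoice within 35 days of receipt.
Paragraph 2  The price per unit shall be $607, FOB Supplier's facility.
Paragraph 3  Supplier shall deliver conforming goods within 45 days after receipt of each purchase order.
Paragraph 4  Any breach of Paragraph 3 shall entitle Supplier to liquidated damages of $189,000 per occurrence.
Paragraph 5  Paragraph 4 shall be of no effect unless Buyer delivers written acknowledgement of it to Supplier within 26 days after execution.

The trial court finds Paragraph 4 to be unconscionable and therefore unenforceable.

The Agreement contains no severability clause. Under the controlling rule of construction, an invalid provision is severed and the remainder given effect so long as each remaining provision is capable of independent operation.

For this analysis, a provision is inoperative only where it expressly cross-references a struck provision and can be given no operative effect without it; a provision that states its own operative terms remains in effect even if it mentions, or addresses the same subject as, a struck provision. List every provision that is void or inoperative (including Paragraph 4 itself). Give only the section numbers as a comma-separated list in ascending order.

4, 5

Paragraph 4 is struck. The only function of Paragraph 5 is the acknowledgement condition for Paragraph 4, so it cannot stand once Paragraph 4 is removed. With no severability clause, the stated default rule severs what cannot stand and enforces each remaining provision that can operate on its own. The provisions still in force are Paragraph 1, Paragraph 2, and Paragraph 3.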